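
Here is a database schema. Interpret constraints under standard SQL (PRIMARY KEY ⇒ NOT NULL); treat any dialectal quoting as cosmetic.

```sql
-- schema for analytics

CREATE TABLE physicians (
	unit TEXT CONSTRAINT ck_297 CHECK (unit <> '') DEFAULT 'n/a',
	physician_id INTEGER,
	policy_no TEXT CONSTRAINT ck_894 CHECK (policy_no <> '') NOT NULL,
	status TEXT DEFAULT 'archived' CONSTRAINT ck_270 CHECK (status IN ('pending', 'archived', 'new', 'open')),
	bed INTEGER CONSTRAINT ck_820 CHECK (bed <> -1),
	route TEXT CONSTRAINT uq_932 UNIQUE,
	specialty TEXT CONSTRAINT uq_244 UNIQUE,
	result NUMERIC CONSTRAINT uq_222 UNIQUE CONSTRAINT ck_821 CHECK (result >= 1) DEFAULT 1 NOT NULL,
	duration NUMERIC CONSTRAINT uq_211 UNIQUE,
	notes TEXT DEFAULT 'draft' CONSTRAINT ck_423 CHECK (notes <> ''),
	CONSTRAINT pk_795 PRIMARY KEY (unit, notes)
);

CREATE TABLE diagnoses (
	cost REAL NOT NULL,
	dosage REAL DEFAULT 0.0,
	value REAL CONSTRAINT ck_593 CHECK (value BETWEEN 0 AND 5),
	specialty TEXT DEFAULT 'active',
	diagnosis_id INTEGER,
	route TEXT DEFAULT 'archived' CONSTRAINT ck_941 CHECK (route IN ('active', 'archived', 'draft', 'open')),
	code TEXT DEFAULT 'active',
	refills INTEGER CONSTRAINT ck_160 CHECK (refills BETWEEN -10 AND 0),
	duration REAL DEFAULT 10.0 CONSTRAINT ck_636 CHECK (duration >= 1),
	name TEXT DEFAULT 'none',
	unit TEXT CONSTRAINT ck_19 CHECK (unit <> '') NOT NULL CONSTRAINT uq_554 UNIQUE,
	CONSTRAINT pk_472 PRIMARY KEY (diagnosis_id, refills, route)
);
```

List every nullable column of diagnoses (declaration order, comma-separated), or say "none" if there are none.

- cost: declared NOT NULL → not nullable.
- dosage: DEFAULT only fills an omitted column; an explicit NULL is still allowed → nullable.
- value: CHECK does not forbid NULL (a CHECK constraint passes when its expression is NULL) → nullable.
- specialty: DEFAULT only fills an omitted column; an explicit NULL is still allowed → nullable.
- diagnosis_id: part of the PRIMARY KEY, which implies NOT NULL → not nullable.
- route: part of the PRIMARY KEY, which implies NOT NULL → not nullable.
- code: DEFAULT only fills an omitted column; an explicit NULL is still allowed → nullable.
- refills: part of the PRIMARY KEY, which implies NOT NULL → not nullable.
- duration: CHECK does not forbid NULL (a CHECK constraint passes when its expression is NULL) → nullable.
- name: DEFAULT only fills an omitted column; an explicit NULL is still allowed → nullable.
- unit: declared NOT NULL → not nullable.

dosage, value, specialty, code, duration, name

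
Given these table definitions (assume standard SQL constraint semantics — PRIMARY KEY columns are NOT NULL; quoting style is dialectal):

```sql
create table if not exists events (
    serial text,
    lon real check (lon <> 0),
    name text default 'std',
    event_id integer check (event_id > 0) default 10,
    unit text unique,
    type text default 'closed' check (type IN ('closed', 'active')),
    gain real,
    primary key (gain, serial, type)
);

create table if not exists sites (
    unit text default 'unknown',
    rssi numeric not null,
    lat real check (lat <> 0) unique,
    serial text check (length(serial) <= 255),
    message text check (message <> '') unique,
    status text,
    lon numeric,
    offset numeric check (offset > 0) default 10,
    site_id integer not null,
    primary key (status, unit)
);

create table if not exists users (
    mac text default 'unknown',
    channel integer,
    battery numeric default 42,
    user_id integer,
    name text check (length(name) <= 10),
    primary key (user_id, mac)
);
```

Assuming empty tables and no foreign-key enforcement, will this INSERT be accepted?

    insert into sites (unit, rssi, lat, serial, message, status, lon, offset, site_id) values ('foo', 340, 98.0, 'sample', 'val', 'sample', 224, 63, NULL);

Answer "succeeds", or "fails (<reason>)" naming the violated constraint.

site_id is explicitly set to NULL, but site_id is declared NOT NULL.

fails (NOT NULL on site_id)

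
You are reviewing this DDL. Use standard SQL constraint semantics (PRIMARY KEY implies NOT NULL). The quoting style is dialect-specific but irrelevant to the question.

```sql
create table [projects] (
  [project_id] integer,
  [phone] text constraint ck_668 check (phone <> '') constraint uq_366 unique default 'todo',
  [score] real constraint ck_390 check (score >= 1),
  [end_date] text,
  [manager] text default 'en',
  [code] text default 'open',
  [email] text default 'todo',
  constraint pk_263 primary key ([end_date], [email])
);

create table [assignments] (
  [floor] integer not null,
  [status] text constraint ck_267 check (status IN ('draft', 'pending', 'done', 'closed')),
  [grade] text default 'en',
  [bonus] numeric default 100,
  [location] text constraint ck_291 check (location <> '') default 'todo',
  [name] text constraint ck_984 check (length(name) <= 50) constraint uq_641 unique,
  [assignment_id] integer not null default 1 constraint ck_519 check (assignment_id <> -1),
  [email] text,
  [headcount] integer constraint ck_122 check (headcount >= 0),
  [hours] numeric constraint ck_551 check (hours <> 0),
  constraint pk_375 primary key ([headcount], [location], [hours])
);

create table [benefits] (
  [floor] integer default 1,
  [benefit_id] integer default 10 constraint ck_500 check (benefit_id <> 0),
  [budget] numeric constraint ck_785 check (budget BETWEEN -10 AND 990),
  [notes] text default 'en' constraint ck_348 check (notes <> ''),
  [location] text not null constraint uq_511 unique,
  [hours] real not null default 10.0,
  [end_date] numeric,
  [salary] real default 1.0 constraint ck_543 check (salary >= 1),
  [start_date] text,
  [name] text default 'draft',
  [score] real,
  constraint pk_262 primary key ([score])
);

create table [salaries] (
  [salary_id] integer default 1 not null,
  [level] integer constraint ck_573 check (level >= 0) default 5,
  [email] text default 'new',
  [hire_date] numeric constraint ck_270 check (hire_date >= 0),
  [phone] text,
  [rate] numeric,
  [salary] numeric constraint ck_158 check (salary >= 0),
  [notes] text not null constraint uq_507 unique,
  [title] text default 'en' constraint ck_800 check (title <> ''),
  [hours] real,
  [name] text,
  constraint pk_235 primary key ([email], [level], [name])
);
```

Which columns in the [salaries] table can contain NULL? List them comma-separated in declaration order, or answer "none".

hire_date, phone, rate, salary, title, hours

- salary_id: declared NOT NULL → not nullable.
- level: part of the PRIMARY KEY, which implies NOT NULL → not nullable.
- email: part of the PRIMARY KEY, which implies NOT NULL → not nullable.
- hire_date: CHECK does not forbid NULL (a CHECK constraint passes when its expression is NULL) → nullable.
- phone: no NOT NULL constraint applies → nullable.
- rate: no NOT NULL constraint applies → nullable.
- salary: CHECK does not forbid NULL (a CHECK constraint passes when its expression is NULL) → nullable.
- notes: declared NOT NULL → not nullable.
- title: CHECK does not forbid NULL (a CHECK constraint passes when its expression is NULL) → nullable.
- hours: no NOT NULL constraint applies → nullable.
- name: part of the PRIMARY KEY, which implies NOT NULL → not nullable.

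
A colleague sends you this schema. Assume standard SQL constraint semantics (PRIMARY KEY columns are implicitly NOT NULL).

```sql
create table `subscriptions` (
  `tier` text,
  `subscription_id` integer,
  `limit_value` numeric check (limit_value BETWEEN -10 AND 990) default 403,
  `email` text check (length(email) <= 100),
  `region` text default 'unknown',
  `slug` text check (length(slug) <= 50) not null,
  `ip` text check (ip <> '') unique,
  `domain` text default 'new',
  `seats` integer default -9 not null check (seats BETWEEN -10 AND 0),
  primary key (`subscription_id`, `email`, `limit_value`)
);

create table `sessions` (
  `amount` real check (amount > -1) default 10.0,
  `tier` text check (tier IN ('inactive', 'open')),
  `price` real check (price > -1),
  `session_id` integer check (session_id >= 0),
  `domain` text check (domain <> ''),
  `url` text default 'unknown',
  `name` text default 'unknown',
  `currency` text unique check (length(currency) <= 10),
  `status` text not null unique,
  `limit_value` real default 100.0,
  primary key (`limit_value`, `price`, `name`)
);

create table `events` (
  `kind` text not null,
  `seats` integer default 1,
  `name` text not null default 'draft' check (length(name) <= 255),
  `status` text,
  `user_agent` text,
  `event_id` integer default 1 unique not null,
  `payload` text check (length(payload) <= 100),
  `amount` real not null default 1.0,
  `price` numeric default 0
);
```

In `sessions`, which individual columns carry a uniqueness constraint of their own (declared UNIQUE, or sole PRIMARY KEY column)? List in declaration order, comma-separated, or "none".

- amount: no UNIQUE or single-column PK constraint.
- tier: no UNIQUE or single-column PK constraint.
- price: part of a composite PRIMARY KEY — only the tuple is unique, not this column on its own.
- session_id: no UNIQUE or single-column PK constraint.
- domain: no UNIQUE or single-column PK constraint.
- url: no UNIQUE or single-column PK constraint.
- name: part of a composite PRIMARY KEY — only the tuple is unique, not this column on its own.
- currency: declared UNIQUE → unique.
- status: declared UNIQUE → unique.
- limit_value: part of a composite PRIMARY KEY — only the tuple is unique, not this column on its own.

currency, status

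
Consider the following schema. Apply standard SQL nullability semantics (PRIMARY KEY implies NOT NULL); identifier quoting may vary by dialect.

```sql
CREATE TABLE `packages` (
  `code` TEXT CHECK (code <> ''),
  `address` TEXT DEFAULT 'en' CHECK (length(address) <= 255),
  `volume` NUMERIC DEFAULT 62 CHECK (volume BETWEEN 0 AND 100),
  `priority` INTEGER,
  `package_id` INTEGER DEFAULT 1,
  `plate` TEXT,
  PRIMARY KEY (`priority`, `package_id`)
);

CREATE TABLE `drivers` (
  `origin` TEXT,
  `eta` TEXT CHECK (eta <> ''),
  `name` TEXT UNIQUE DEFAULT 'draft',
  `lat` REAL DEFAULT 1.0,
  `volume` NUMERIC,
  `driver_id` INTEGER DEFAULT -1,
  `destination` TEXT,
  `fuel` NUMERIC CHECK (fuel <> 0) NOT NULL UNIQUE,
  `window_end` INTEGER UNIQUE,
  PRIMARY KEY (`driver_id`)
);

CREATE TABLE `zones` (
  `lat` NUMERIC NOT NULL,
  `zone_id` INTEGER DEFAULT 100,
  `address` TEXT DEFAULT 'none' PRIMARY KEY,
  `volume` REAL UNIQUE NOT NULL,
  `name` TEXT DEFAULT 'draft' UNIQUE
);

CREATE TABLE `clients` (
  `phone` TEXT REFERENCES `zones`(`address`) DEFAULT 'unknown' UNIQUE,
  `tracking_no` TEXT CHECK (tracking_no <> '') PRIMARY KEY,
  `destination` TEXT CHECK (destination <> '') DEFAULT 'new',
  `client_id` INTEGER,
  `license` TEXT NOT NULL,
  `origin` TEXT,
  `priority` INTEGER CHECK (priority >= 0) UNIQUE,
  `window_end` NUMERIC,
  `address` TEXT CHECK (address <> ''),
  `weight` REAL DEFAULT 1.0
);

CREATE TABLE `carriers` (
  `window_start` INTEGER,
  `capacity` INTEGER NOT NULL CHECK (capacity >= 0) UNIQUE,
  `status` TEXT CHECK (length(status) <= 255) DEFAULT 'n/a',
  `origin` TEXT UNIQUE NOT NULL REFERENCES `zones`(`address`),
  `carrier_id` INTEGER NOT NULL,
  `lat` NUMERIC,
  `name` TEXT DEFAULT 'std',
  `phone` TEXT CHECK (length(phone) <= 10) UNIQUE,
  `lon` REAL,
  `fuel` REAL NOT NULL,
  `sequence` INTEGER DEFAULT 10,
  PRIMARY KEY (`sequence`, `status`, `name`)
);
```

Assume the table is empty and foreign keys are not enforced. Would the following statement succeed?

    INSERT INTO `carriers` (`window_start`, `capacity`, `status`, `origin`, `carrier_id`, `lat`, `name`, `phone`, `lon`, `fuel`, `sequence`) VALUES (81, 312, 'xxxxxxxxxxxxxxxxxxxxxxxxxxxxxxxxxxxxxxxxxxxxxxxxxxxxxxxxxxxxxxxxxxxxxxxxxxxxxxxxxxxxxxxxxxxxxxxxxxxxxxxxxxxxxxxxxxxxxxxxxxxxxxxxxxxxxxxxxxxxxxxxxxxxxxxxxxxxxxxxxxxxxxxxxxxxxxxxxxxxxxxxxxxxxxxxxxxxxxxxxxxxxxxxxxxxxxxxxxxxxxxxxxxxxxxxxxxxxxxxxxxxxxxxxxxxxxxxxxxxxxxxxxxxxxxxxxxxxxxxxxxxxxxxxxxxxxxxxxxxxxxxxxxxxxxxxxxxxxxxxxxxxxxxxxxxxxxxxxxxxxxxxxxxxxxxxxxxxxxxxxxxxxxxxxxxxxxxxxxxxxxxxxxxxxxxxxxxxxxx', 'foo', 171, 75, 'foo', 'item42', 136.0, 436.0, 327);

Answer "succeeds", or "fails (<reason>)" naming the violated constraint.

The value 'xxxxxxxxxxxxxxxxxxxxxxxxxxxxxxxxxxxxxxxxxxxxxxxxxxxxxxxxxxxxxxxxxxxxxxxxxxxxxxxxxxxxxxxxxxxxxxxxxxxxxxxxxxxxxxxxxxxxxxxxxxxxxxxxxxxxxxxxxxxxxxxxxxxxxxxxxxxxxxxxxxxxxxxxxxxxxxxxxxxxxxxxxxxxxxxxxxxxxxxxxxxxxxxxxxxxxxxxxxxxxxxxxxxxxxxxxxxxxxxxxxxxxxxxxxxxxxxxxxxxxxxxxxxxxxxxxxxxxxxxxxxxxxxxxxxxxxxxxxxxxxxxxxxxxxxxxxxxxxxxxxxxxxxxxxxxxxxxxxxxxxxxxxxxxxxxxxxxxxxxxxxxxxxxxxxxxxxxxxxxxxxxxxxxxxxxxxxxxxxx' for status violates CHECK (length(status) <= 255).

fails (CHECK on status)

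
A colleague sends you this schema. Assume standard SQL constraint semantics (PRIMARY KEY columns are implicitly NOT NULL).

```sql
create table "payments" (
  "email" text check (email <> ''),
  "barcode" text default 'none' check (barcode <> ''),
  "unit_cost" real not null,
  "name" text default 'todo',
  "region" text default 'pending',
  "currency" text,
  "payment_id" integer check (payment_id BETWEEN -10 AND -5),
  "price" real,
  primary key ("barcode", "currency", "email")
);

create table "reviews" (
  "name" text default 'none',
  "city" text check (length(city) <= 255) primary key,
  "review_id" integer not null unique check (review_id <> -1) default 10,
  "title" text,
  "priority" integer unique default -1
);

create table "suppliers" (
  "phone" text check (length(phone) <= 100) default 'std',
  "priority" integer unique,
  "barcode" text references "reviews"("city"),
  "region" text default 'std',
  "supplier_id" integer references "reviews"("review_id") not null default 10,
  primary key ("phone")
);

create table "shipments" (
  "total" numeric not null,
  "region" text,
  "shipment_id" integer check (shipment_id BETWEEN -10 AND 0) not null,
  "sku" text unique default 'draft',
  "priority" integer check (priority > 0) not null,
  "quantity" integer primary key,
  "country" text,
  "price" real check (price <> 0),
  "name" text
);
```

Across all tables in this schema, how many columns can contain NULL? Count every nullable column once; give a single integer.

payments: 4 nullable (name, region, payment_id, price — PK (barcode, currency, email) and explicit NOT NULL columns excluded).
reviews: 3 nullable (name, title, priority — PK (city) and explicit NOT NULL columns excluded).
suppliers: 3 nullable (priority, barcode, region — PK (phone) and explicit NOT NULL columns excluded).
shipments: 5 nullable (region, sku, country, price, name — PK (quantity) and explicit NOT NULL columns excluded).
Total: 4 + 3 + 3 + 5 = 15.

15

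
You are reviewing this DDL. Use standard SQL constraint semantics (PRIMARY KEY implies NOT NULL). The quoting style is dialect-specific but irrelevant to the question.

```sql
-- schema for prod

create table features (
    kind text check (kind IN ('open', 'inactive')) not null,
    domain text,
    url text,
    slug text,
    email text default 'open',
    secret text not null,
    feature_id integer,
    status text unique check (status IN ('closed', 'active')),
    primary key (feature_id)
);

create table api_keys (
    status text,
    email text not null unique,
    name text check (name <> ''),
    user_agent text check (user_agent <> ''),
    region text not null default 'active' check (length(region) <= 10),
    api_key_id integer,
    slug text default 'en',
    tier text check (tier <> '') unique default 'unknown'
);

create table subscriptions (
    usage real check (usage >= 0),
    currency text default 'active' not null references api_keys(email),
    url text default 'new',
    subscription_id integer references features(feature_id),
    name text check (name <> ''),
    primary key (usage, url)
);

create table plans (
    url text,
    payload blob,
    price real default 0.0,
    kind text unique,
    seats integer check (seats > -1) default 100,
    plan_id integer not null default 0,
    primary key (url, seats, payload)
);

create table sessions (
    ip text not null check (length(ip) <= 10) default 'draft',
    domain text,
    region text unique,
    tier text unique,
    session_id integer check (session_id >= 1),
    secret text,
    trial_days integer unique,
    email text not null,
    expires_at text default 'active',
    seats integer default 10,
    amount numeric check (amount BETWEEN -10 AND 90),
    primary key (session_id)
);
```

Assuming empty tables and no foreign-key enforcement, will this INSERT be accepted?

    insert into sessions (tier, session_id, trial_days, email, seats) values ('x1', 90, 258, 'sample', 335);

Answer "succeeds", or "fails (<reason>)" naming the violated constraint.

NOT NULL columns: email is supplied; ip defaults to 'draft'; session_id is supplied.
CHECK constraints: 90 satisfies (session_id >= 1).
No constraint is violated.

succeeds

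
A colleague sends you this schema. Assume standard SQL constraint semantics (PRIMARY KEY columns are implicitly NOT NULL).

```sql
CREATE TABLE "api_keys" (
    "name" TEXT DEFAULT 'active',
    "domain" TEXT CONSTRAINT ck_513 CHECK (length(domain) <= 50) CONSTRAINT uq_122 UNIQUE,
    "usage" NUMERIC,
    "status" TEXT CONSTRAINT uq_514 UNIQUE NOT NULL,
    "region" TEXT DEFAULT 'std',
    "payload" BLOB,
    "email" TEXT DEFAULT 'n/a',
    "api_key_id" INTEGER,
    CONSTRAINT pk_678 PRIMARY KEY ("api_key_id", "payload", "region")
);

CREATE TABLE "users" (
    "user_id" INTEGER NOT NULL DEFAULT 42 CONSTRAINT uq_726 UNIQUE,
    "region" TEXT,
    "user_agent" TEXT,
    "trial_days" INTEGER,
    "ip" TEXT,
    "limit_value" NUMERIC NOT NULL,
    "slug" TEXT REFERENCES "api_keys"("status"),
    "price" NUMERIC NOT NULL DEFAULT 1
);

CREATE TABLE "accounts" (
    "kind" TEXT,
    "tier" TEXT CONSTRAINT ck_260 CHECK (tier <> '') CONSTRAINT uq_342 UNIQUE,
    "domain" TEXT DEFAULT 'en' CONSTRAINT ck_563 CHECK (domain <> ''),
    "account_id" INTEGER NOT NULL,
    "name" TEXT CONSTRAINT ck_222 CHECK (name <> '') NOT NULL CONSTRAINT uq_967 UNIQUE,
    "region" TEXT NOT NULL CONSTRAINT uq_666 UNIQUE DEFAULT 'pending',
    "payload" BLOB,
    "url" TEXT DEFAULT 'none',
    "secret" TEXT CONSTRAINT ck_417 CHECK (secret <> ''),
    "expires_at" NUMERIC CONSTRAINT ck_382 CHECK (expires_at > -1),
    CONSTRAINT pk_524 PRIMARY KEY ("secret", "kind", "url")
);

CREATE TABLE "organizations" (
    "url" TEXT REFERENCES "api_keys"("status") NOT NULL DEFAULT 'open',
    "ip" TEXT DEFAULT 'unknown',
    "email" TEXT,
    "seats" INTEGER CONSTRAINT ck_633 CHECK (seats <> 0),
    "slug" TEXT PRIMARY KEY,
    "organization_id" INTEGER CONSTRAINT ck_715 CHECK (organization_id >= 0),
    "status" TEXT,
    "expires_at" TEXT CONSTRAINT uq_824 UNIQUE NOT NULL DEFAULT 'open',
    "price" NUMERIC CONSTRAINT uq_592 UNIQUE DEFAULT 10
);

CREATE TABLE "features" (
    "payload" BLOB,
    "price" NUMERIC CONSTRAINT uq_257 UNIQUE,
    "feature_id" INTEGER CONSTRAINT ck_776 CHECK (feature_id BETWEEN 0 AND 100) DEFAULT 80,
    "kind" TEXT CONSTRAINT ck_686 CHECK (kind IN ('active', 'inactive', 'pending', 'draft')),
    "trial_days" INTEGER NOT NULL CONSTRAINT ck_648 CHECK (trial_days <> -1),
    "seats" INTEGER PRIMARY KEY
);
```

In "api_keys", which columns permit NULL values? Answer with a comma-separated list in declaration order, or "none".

name, domain, usage, email

- name: DEFAULT only fills an omitted column; an explicit NULL is still allowed → nullable.
- domain: CHECK does not forbid NULL (a CHECK constraint passes when its expression is NULL) → nullable.
- usage: no NOT NULL constraint applies → nullable.
- status: declared NOT NULL → not nullable.
- region: part of the PRIMARY KEY, which implies NOT NULL → not nullable.
- payload: part of the PRIMARY KEY, which implies NOT NULL → not nullable.
- email: DEFAULT only fills an omitted column; an explicit NULL is still allowed → nullable.
- api_key_id: part of the PRIMARY KEY, which implies NOT NULL → not nullable.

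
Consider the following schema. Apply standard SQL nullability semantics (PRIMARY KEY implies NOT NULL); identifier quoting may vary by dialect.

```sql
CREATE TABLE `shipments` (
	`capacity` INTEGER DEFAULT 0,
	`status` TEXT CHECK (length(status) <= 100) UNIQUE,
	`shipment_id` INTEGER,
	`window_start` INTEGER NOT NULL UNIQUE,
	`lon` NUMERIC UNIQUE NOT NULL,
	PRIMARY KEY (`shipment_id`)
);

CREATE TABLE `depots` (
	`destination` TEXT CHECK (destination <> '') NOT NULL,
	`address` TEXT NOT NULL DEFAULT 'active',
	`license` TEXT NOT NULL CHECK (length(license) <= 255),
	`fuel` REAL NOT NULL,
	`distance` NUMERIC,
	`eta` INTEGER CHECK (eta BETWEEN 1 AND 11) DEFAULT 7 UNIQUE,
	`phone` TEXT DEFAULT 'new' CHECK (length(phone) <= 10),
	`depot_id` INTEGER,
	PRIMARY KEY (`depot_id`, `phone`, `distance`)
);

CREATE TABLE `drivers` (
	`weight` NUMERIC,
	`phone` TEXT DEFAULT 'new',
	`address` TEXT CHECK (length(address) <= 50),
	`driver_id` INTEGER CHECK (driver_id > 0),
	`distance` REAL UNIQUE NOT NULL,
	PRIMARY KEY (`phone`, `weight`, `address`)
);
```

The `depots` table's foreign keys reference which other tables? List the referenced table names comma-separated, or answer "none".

No column in depots has a REFERENCES clause.

none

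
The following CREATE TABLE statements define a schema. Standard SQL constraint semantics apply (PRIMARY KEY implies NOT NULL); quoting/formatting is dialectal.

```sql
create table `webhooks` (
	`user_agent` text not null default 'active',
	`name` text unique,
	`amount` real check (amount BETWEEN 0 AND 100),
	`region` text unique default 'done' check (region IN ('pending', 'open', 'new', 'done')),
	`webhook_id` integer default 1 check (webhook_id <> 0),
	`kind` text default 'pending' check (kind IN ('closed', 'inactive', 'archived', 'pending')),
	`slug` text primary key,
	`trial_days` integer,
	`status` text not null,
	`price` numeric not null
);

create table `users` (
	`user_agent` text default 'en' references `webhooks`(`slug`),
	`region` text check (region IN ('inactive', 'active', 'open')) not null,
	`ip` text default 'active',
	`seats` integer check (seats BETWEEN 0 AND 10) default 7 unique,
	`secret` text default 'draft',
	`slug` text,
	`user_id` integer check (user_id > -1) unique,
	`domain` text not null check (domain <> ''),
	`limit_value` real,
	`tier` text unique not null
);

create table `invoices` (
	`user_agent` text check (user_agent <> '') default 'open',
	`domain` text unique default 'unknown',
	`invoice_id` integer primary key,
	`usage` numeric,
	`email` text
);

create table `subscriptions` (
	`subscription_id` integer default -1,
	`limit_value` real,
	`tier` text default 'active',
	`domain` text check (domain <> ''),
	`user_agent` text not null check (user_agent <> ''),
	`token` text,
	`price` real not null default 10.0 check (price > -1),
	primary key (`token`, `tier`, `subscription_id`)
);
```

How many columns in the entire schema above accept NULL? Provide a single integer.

19

webhooks: 6 nullable (name, amount, region, webhook_id, kind, trial_days — PK (slug) and explicit NOT NULL columns excluded).
users: 7 nullable (user_agent, ip, seats, secret, slug, user_id, limit_value — PK none and explicit NOT NULL columns excluded).
invoices: 4 nullable (user_agent, domain, usage, email — PK (invoice_id) and explicit NOT NULL columns excluded).
subscriptions: 2 nullable (limit_value, domain — PK (token, tier, subscription_id) and explicit NOT NULL columns excluded).
Total: 6 + 7 + 4 + 2 = 19.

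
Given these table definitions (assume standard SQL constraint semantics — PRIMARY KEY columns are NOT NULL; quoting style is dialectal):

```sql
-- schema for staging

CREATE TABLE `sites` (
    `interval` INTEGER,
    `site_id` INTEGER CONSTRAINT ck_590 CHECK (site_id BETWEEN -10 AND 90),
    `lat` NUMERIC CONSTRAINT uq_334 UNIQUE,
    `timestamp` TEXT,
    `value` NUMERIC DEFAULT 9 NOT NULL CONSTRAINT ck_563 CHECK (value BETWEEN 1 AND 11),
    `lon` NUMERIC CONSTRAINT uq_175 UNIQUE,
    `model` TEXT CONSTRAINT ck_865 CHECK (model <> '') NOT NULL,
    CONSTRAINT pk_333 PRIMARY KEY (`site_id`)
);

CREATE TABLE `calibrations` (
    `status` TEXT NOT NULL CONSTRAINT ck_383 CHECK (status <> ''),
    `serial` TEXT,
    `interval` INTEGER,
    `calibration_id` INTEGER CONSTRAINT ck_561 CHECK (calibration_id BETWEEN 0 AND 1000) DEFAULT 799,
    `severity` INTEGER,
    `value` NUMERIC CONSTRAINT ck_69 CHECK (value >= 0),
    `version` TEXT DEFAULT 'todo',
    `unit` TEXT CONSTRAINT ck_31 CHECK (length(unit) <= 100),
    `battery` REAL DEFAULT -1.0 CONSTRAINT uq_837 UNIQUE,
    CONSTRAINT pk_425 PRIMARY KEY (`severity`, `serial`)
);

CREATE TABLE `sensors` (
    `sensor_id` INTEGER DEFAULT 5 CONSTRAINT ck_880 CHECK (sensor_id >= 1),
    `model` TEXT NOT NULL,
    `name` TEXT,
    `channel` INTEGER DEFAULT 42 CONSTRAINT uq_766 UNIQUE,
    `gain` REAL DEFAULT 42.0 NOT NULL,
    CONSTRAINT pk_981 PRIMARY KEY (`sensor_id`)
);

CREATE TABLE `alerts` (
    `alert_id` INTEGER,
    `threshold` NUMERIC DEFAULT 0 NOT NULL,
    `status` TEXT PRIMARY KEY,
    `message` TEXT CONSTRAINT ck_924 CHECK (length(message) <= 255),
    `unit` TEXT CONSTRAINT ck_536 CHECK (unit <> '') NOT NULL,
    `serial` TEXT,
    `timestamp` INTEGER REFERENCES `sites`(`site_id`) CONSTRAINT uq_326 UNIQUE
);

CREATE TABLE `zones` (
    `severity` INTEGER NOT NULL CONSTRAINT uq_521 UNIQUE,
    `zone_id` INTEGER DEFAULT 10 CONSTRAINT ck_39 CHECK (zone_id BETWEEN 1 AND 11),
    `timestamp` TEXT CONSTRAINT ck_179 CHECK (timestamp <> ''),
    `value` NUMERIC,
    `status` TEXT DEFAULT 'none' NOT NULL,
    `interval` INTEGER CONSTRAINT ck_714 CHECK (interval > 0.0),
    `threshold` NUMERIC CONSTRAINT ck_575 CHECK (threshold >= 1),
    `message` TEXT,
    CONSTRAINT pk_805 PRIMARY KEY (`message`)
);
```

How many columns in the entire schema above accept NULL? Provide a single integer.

21

sites: 4 nullable (interval, lat, timestamp, lon — PK (site_id) and explicit NOT NULL columns excluded).
calibrations: 6 nullable (interval, calibration_id, value, version, unit, battery — PK (severity, serial) and explicit NOT NULL columns excluded).
sensors: 2 nullable (name, channel — PK (sensor_id) and explicit NOT NULL columns excluded).
alerts: 4 nullable (alert_id, message, serial, timestamp — PK (status) and explicit NOT NULL columns excluded).
zones: 5 nullable (zone_id, timestamp, value, interval, threshold — PK (message) and explicit NOT NULL columns excluded).
Total: 4 + 6 + 2 + 4 + 5 = 21.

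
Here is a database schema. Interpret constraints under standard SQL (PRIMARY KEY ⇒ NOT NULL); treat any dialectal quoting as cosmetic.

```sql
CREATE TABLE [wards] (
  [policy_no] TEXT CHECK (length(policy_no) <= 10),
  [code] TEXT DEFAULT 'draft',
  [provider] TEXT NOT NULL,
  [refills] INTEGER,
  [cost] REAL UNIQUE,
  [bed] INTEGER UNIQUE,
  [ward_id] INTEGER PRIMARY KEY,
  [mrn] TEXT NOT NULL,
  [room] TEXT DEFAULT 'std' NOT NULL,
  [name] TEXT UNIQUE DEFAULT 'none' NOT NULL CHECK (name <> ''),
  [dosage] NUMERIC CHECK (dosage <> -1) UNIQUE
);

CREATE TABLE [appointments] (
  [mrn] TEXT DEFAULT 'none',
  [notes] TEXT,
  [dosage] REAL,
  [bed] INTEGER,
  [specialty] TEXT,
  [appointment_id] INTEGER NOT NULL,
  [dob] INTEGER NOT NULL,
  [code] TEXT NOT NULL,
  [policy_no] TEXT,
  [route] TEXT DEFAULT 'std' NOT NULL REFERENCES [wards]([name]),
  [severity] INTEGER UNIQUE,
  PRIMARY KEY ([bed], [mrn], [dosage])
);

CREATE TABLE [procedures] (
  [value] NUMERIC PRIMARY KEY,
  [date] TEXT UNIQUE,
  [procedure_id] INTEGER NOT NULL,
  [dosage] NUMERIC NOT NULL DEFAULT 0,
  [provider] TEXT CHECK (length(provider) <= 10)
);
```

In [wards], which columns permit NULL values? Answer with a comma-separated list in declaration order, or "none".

policy_no, code, refills, cost, bed, dosage

- policy_no: CHECK does not forbid NULL (a CHECK constraint passes when its expression is NULL) → nullable.
- code: DEFAULT only fills an omitted column; an explicit NULL is still allowed → nullable.
- provider: declared NOT NULL → not nullable.
- refills: no NOT NULL constraint applies → nullable.
- cost: UNIQUE does not imply NOT NULL → nullable.
- bed: UNIQUE does not imply NOT NULL → nullable.
- ward_id: part of the PRIMARY KEY, which implies NOT NULL → not nullable.
- mrn: declared NOT NULL → not nullable.
- room: declared NOT NULL → not nullable.
- name: declared NOT NULL → not nullable.
- dosage: CHECK does not forbid NULL (a CHECK constraint passes when its expression is NULL) → nullable.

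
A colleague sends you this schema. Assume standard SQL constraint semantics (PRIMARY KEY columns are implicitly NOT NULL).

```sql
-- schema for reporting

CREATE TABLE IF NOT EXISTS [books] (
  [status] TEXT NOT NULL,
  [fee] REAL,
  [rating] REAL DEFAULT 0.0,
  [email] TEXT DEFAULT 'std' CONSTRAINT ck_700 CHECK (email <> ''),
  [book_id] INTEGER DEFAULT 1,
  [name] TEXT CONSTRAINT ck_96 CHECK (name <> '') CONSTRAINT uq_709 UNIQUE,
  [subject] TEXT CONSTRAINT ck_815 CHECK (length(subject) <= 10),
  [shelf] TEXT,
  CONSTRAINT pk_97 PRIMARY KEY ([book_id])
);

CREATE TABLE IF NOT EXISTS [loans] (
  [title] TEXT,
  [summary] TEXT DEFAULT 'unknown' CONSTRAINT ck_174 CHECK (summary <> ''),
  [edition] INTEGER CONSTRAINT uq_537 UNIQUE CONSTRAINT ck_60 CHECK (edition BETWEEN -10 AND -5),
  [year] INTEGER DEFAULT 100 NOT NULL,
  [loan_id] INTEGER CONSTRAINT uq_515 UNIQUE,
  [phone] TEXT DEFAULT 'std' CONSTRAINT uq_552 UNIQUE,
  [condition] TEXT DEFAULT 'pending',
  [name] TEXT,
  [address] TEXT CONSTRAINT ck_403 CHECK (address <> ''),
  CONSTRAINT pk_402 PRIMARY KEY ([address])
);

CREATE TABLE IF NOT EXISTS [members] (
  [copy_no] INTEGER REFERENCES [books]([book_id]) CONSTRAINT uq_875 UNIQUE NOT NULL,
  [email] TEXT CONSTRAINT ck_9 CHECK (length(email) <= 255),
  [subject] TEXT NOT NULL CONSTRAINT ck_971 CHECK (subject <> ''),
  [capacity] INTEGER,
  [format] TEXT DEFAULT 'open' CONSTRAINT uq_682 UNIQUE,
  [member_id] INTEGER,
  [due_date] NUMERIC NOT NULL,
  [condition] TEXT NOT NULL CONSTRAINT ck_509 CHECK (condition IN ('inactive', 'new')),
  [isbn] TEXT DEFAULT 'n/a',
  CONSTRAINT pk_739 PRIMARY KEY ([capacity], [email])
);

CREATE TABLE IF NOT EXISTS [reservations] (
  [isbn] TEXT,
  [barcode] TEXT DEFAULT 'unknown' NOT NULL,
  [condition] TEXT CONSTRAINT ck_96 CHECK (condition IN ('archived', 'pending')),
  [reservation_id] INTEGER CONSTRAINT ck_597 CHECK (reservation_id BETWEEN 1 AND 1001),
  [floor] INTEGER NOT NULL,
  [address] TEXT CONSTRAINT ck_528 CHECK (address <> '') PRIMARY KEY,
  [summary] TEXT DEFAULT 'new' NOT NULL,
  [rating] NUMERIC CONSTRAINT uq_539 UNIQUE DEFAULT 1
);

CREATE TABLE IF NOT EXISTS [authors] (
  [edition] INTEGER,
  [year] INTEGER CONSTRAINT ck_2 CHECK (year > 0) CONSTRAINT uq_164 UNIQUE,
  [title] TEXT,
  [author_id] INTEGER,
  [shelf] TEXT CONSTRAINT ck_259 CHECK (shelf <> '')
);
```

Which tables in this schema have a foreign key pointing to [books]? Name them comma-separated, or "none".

members

- members.copy_no references books(book_id).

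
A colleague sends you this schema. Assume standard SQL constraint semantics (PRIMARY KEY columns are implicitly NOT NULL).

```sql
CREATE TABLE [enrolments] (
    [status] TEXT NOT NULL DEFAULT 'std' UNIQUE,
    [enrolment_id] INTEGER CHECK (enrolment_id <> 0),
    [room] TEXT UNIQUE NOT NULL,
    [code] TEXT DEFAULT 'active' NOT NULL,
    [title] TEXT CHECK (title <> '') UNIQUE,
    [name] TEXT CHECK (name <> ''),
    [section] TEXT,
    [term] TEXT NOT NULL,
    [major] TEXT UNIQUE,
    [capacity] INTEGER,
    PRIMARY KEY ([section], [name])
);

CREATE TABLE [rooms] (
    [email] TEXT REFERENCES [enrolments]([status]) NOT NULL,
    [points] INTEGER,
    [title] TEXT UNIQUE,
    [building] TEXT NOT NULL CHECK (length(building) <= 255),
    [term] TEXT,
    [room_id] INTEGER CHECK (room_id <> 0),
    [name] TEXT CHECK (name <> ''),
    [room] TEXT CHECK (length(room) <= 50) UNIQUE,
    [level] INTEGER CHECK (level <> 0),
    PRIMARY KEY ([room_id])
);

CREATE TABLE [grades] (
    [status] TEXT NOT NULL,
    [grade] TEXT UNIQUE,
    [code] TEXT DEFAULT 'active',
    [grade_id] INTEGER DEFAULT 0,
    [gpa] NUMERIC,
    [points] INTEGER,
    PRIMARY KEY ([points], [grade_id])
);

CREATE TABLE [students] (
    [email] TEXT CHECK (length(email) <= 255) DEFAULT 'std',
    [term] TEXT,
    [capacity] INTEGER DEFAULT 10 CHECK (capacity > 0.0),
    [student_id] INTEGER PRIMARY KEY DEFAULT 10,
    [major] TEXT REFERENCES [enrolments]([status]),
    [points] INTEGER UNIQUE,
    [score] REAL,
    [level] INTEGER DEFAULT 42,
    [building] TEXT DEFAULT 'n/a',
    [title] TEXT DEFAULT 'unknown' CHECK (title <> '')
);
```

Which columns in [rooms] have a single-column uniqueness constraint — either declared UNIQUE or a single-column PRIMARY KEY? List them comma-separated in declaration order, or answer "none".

- email: no UNIQUE or single-column PK constraint.
- points: no UNIQUE or single-column PK constraint.
- title: declared UNIQUE → unique.
- building: no UNIQUE or single-column PK constraint.
- term: no UNIQUE or single-column PK constraint.
- room_id: single-column PRIMARY KEY → unique.
- name: no UNIQUE or single-column PK constraint.
- room: declared UNIQUE → unique.
- level: no UNIQUE or single-column PK constraint.

title, room_id, room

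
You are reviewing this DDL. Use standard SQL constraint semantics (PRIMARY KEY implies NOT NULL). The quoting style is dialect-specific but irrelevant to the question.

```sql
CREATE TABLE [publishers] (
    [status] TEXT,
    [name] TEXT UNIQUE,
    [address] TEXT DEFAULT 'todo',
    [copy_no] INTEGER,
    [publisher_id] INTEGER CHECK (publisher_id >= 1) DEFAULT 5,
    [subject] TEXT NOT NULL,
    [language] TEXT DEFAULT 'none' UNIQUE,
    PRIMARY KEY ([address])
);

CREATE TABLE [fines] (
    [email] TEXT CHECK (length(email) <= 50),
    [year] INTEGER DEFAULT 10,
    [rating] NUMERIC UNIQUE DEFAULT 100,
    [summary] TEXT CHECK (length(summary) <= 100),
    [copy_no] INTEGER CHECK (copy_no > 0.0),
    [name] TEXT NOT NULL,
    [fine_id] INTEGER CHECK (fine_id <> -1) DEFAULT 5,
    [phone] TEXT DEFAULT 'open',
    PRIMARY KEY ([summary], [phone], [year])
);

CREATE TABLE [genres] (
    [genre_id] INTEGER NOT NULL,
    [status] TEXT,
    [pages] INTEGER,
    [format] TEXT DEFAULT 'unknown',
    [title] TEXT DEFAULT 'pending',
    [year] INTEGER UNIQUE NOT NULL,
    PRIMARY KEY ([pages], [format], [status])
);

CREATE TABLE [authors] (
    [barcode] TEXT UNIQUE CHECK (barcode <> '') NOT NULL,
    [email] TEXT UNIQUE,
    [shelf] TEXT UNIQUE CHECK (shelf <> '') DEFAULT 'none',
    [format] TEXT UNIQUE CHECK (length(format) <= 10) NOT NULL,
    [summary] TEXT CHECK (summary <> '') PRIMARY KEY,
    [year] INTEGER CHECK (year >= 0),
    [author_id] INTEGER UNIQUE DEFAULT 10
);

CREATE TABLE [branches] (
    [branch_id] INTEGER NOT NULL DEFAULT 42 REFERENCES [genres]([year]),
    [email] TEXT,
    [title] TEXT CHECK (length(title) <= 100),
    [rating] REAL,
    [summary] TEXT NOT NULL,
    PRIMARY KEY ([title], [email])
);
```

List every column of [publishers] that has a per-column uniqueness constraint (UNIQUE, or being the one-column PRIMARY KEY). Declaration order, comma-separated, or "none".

- status: no UNIQUE or single-column PK constraint.
- name: declared UNIQUE → unique.
- address: single-column PRIMARY KEY → unique.
- copy_no: no UNIQUE or single-column PK constraint.
- publisher_id: no UNIQUE or single-column PK constraint.
- subject: no UNIQUE or single-column PK constraint.
- language: declared UNIQUE → unique.

name, address, language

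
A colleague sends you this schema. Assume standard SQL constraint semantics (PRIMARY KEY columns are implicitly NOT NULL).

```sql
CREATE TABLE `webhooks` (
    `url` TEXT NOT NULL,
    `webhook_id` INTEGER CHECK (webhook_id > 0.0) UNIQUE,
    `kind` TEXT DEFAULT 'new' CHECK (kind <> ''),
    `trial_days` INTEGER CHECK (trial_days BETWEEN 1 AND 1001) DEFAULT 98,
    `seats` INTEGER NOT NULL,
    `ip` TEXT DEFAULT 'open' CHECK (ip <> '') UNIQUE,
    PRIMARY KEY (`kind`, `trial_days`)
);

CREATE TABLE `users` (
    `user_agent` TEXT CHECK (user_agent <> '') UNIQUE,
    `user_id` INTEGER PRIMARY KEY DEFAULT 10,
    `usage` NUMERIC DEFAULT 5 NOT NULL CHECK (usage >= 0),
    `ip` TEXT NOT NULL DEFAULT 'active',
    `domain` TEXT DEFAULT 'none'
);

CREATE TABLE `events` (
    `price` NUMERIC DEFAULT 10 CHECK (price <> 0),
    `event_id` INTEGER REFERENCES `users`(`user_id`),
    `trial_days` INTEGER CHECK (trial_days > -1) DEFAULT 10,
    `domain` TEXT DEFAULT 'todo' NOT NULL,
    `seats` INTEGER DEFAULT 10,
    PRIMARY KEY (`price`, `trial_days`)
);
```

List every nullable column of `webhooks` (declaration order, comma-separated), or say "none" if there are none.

- url: declared NOT NULL → not nullable.
- webhook_id: CHECK does not forbid NULL (a CHECK constraint passes when its expression is NULL) → nullable.
- kind: part of the PRIMARY KEY, which implies NOT NULL → not nullable.
- trial_days: part of the PRIMARY KEY, which implies NOT NULL → not nullable.
- seats: declared NOT NULL → not nullable.
- ip: CHECK does not forbid NULL (a CHECK constraint passes when its expression is NULL) → nullable.

webhook_id, ip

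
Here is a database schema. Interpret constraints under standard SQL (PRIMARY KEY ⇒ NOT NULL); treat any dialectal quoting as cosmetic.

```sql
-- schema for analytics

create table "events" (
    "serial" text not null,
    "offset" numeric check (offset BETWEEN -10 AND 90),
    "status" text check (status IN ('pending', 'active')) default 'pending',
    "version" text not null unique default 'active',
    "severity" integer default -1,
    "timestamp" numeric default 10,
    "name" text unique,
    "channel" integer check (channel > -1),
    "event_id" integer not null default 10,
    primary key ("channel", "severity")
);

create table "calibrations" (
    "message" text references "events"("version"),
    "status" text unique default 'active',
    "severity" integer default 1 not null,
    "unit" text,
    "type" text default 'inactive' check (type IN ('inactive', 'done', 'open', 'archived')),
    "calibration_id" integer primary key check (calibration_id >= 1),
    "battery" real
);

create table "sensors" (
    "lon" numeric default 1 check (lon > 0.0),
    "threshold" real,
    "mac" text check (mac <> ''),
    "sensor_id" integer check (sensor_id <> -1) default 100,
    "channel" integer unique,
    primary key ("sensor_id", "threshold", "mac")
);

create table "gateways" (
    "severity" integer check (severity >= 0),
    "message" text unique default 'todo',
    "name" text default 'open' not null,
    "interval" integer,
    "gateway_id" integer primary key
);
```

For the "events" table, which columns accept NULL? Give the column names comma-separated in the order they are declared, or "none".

offset, status, timestamp, name

- serial: declared NOT NULL → not nullable.
- offset: CHECK does not forbid NULL (a CHECK constraint passes when its expression is NULL) → nullable.
- status: CHECK does not forbid NULL (a CHECK constraint passes when its expression is NULL) → nullable.
- version: declared NOT NULL → not nullable.
- severity: part of the PRIMARY KEY, which implies NOT NULL → not nullable.
- timestamp: DEFAULT only fills an omitted column; an explicit NULL is still allowed → nullable.
- name: UNIQUE does not imply NOT NULL → nullable.
- channel: part of the PRIMARY KEY, which implies NOT NULL → not nullable.
- event_id: declared NOT NULL → not nullable.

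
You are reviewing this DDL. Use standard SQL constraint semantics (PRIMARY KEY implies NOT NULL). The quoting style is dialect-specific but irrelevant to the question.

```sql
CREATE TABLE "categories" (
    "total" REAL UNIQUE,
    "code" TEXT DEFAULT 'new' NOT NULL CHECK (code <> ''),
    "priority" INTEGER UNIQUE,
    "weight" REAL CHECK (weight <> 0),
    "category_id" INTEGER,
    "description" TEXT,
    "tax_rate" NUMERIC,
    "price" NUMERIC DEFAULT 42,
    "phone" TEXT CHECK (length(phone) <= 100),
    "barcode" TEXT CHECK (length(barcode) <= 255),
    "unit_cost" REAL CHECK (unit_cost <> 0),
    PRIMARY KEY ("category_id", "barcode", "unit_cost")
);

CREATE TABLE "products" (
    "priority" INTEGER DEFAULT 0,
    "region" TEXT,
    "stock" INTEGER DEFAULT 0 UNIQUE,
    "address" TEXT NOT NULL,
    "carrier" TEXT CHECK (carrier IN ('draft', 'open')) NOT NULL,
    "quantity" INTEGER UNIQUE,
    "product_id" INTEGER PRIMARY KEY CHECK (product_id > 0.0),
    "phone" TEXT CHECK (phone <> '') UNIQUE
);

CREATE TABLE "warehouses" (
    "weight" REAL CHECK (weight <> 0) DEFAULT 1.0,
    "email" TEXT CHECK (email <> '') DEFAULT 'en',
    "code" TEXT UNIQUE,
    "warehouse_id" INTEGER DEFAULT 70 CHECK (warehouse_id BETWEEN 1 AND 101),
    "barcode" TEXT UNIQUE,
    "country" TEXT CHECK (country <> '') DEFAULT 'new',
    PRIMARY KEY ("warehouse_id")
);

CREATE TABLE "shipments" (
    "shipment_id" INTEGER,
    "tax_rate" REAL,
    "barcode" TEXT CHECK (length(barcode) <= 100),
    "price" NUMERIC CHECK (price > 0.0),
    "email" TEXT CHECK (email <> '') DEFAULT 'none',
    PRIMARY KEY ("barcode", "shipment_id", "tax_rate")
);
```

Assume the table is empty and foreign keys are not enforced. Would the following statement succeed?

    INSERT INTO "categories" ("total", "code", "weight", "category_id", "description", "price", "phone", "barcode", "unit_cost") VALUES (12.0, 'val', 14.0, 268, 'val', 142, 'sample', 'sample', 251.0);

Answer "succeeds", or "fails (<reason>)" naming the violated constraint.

NOT NULL columns: barcode is supplied; category_id is supplied; code is supplied; unit_cost is supplied.
CHECK constraints: 'val' satisfies (code <> ''); 14.0 satisfies (weight <> 0); 'sample' satisfies (length(phone) <= 100); 'sample' satisfies (length(barcode) <= 255); 251.0 satisfies (unit_cost <> 0).
No constraint is violated.

succeeds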